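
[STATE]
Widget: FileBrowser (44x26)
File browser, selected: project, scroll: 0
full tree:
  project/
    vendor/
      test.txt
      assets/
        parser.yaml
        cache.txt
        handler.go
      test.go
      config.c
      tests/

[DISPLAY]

> [-] project/                              
    [+] vendor/                             
                                            
                                            
                                            
                                            
                                            
                                            
                                            
                                            
                                            
                                            
                                            
                                            
                                            
                                            
                                            
                                            
                                            
                                            
                                            
                                            
                                            
                                            
                                            
                                            


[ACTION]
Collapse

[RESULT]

> [+] project/                              
                                            
                                            
                                            
                                            
                                            
                                            
                                            
                                            
                                            
                                            
                                            
                                            
                                            
                                            
                                            
                                            
                                            
                                            
                                            
                                            
                                            
                                            
                                            
                                            
                                            


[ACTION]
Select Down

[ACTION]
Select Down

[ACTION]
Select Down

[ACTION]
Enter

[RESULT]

> [-] project/                              
    [+] vendor/                             
                                            
                                            
                                            
                                            
                                            
                                            
                                            
                                            
                                            
                                            
                                            
                                            
                                            
                                            
                                            
                                            
                                            
                                            
                                            
                                            
                                            
                                            
                                            
                                            


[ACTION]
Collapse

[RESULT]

> [+] project/                              
                                            
                                            
                                            
                                            
                                            
                                            
                                            
                                            
                                            
                                            
                                            
                                            
                                            
                                            
                                            
                                            
                                            
                                            
                                            
                                            
                                            
                                            
                                            
                                            
                                            


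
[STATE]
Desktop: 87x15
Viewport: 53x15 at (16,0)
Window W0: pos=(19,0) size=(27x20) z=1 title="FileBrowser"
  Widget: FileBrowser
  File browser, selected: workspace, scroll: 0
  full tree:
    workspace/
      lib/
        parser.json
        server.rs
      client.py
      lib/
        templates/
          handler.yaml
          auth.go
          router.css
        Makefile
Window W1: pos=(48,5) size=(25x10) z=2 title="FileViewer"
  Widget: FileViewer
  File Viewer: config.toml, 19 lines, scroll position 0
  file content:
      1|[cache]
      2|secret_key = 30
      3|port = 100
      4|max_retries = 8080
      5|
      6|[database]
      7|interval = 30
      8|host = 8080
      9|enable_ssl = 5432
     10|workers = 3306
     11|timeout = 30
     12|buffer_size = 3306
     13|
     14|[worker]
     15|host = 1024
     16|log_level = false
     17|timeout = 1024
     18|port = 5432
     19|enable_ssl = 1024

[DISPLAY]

   ┏━━━━━━━━━━━━━━━━━━━━━━━━━┓                       
   ┃ FileBrowser             ┃                       
   ┠─────────────────────────┨                       
   ┃> [-] workspace/         ┃                       
   ┃    [+] lib/             ┃                       
   ┃    client.py            ┃  ┏━━━━━━━━━━━━━━━━━━━━
   ┃    [+] lib/             ┃  ┃ FileViewer         
   ┃                         ┃  ┠────────────────────
   ┃                         ┃  ┃[cache]             
   ┃                         ┃  ┃secret_key = 30     
   ┃                         ┃  ┃port = 100          
   ┃                         ┃  ┃max_retries = 8080  
   ┃                         ┃  ┃                    
   ┃                         ┃  ┃[database]          
   ┃                         ┃  ┗━━━━━━━━━━━━━━━━━━━━


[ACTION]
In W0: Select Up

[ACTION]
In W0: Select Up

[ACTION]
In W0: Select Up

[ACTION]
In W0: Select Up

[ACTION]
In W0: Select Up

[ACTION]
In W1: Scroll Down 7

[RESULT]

   ┏━━━━━━━━━━━━━━━━━━━━━━━━━┓                       
   ┃ FileBrowser             ┃                       
   ┠─────────────────────────┨                       
   ┃> [-] workspace/         ┃                       
   ┃    [+] lib/             ┃                       
   ┃    client.py            ┃  ┏━━━━━━━━━━━━━━━━━━━━
   ┃    [+] lib/             ┃  ┃ FileViewer         
   ┃                         ┃  ┠────────────────────
   ┃                         ┃  ┃host = 8080         
   ┃                         ┃  ┃enable_ssl = 5432   
   ┃                         ┃  ┃workers = 3306      
   ┃                         ┃  ┃timeout = 30        
   ┃                         ┃  ┃buffer_size = 3306  
   ┃                         ┃  ┃                    
   ┃                         ┃  ┗━━━━━━━━━━━━━━━━━━━━


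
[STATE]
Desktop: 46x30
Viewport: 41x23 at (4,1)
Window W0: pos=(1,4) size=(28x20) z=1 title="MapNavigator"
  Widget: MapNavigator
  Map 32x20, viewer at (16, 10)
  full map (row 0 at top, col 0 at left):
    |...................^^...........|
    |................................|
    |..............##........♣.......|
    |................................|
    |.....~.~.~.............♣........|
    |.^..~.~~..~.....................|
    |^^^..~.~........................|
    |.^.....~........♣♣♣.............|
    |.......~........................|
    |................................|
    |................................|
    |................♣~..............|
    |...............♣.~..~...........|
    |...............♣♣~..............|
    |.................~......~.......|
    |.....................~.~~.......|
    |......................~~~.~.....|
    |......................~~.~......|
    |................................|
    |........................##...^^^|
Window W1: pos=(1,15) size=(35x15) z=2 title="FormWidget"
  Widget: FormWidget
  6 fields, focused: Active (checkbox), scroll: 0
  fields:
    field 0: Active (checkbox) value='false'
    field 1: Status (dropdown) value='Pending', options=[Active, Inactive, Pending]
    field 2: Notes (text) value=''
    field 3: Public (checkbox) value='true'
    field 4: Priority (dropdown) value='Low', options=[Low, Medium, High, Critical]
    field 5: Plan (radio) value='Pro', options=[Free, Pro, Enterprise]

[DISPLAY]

                                         
                                         
                                         
━━━━━━━━━━━━━━━━━━━━━━━━┓                
apNavigator             ┃                
────────────────────────┨                
.........##........♣....┃                
........................┃                
~.~.~.............♣.....┃                
.~~..~..................┃                
~.~.....................┃                
..~........♣♣♣..........┃                
..~.....................┃                
........................┃                
━━━━━━━━━━━━━━━━━━━━━━━━━━━━━━━┓         
ormWidget                      ┃         
───────────────────────────────┨         
Active:     [ ]                ┃         
Status:     [Pending         ▼]┃         
Notes:      [                 ]┃         
Public:     [x]                ┃         
Priority:   [Low             ▼]┃         
Plan:       ( ) Free  (●) Pro  ┃         


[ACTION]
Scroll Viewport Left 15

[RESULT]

                                         
                                         
                                         
 ┏━━━━━━━━━━━━━━━━━━━━━━━━━━┓            
 ┃ MapNavigator             ┃            
 ┠──────────────────────────┨            
 ┃...........##........♣....┃            
 ┃..........................┃            
 ┃..~.~.~.............♣.....┃            
 ┃.~.~~..~..................┃            
 ┃..~.~.....................┃            
 ┃....~........♣♣♣..........┃            
 ┃....~.....................┃            
 ┃..........................┃            
 ┏━━━━━━━━━━━━━━━━━━━━━━━━━━━━━━━━━┓     
 ┃ FormWidget                      ┃     
 ┠─────────────────────────────────┨     
 ┃> Active:     [ ]                ┃     
 ┃  Status:     [Pending         ▼]┃     
 ┃  Notes:      [                 ]┃     
 ┃  Public:     [x]                ┃     
 ┃  Priority:   [Low             ▼]┃     
 ┃  Plan:       ( ) Free  (●) Pro  ┃     


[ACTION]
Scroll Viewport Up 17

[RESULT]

                                         
                                         
                                         
                                         
 ┏━━━━━━━━━━━━━━━━━━━━━━━━━━┓            
 ┃ MapNavigator             ┃            
 ┠──────────────────────────┨            
 ┃...........##........♣....┃            
 ┃..........................┃            
 ┃..~.~.~.............♣.....┃            
 ┃.~.~~..~..................┃            
 ┃..~.~.....................┃            
 ┃....~........♣♣♣..........┃            
 ┃....~.....................┃            
 ┃..........................┃            
 ┏━━━━━━━━━━━━━━━━━━━━━━━━━━━━━━━━━┓     
 ┃ FormWidget                      ┃     
 ┠─────────────────────────────────┨     
 ┃> Active:     [ ]                ┃     
 ┃  Status:     [Pending         ▼]┃     
 ┃  Notes:      [                 ]┃     
 ┃  Public:     [x]                ┃     
 ┃  Priority:   [Low             ▼]┃     


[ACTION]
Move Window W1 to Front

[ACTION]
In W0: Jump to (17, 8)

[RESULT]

                                         
                                         
                                         
                                         
 ┏━━━━━━━━━━━━━━━━━━━━━━━━━━┓            
 ┃ MapNavigator             ┃            
 ┠──────────────────────────┨            
 ┃...............^^.........┃            
 ┃..........................┃            
 ┃..........##........♣.....┃            
 ┃..........................┃            
 ┃.~.~.~.............♣......┃            
 ┃~.~~..~...................┃            
 ┃.~.~......................┃            
 ┃...~........♣♣♣...........┃            
 ┏━━━━━━━━━━━━━━━━━━━━━━━━━━━━━━━━━┓     
 ┃ FormWidget                      ┃     
 ┠─────────────────────────────────┨     
 ┃> Active:     [ ]                ┃     
 ┃  Status:     [Pending         ▼]┃     
 ┃  Notes:      [                 ]┃     
 ┃  Public:     [x]                ┃     
 ┃  Priority:   [Low             ▼]┃     


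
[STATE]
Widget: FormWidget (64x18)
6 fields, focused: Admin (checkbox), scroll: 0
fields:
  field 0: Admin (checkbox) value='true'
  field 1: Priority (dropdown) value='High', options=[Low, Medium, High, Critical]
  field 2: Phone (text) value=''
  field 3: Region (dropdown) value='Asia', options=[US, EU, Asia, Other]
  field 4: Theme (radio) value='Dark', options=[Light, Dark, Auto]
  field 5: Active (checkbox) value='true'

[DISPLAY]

> Admin:      [x]                                               
  Priority:   [High                                           ▼]
  Phone:      [                                                ]
  Region:     [Asia                                           ▼]
  Theme:      ( ) Light  (●) Dark  ( ) Auto                     
  Active:     [x]                                               
                                                                
                                                                
                                                                
                                                                
                                                                
                                                                
                                                                
                                                                
                                                                
                                                                
                                                                
                                                                


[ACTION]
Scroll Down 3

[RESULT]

  Region:     [Asia                                           ▼]
  Theme:      ( ) Light  (●) Dark  ( ) Auto                     
  Active:     [x]                                               
                                                                
                                                                
                                                                
                                                                
                                                                
                                                                
                                                                
                                                                
                                                                
                                                                
                                                                
                                                                
                                                                
                                                                
                                                                


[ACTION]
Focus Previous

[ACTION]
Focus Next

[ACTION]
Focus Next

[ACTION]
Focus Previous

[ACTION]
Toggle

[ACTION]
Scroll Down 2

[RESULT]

  Active:     [x]                                               
                                                                
                                                                
                                                                
                                                                
                                                                
                                                                
                                                                
                                                                
                                                                
                                                                
                                                                
                                                                
                                                                
                                                                
                                                                
                                                                
                                                                


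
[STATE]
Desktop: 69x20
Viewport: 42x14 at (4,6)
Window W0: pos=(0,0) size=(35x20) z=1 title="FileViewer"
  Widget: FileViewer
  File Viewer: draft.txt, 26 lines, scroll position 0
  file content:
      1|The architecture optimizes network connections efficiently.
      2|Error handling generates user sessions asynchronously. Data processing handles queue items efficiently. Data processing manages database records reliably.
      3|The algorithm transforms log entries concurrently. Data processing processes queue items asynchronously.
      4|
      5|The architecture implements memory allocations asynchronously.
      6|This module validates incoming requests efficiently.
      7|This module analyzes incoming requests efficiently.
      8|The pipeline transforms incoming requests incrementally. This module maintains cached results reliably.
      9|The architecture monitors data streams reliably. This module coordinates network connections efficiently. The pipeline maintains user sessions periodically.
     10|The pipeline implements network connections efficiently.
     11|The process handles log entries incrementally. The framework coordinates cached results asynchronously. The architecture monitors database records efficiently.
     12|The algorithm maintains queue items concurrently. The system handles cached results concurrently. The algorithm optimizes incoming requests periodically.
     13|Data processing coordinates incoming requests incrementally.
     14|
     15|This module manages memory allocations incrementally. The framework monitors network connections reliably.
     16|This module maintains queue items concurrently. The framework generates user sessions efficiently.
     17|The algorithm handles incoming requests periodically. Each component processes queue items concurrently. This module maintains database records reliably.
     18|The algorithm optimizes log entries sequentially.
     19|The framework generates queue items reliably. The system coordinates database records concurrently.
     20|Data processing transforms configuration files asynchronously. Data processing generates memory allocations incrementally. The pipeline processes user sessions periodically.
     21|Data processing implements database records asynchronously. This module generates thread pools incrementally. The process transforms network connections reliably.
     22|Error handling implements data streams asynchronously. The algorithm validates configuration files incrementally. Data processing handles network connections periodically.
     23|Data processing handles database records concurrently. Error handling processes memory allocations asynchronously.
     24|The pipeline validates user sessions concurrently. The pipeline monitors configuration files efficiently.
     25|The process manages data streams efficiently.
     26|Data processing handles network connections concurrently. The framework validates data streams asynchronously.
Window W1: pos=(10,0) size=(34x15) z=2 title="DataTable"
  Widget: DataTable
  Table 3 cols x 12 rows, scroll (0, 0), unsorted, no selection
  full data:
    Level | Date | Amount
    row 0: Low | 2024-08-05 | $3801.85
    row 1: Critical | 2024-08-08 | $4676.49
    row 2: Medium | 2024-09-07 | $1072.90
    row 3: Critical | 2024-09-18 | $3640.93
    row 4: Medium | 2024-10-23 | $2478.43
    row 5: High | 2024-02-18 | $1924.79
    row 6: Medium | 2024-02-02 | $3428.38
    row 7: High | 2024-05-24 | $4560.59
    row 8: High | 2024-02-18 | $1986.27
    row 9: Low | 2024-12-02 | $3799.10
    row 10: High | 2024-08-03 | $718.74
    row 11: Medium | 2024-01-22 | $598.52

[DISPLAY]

      ┃Critical│2024-08-08│$4676.49    ┃  
 archi┃Medium  │2024-09-07│$1072.90    ┃  
s modu┃Critical│2024-09-18│$3640.93    ┃  
s modu┃Medium  │2024-10-23│$2478.43    ┃  
 pipel┃High    │2024-02-18│$1924.79    ┃  
 archi┃Medium  │2024-02-02│$3428.38    ┃  
 pipel┃High    │2024-05-24│$4560.59    ┃  
 proce┃High    │2024-02-18│$1986.27    ┃  
 algor┗━━━━━━━━━━━━━━━━━━━━━━━━━━━━━━━━┛  
a processing coordinates inco░┃           
                             ░┃           
s module manages memory alloc░┃           
s module maintains queue item▼┃           
━━━━━━━━━━━━━━━━━━━━━━━━━━━━━━┛           


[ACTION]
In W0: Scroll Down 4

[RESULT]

 pipel┃Critical│2024-08-08│$4676.49    ┃  
 archi┃Medium  │2024-09-07│$1072.90    ┃  
 pipel┃Critical│2024-09-18│$3640.93    ┃  
 proce┃Medium  │2024-10-23│$2478.43    ┃  
 algor┃High    │2024-02-18│$1924.79    ┃  
a proc┃Medium  │2024-02-02│$3428.38    ┃  
      ┃High    │2024-05-24│$4560.59    ┃  
s modu┃High    │2024-02-18│$1986.27    ┃  
s modu┗━━━━━━━━━━━━━━━━━━━━━━━━━━━━━━━━┛  
 algorithm handles incoming r░┃           
 algorithm optimizes log entr░┃           
 framework generates queue it░┃           
a processing transforms confi▼┃           
━━━━━━━━━━━━━━━━━━━━━━━━━━━━━━┛           


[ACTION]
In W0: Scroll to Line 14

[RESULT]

      ┃Critical│2024-08-08│$4676.49    ┃  
s modu┃Medium  │2024-09-07│$1072.90    ┃  
s modu┃Critical│2024-09-18│$3640.93    ┃  
 algor┃Medium  │2024-10-23│$2478.43    ┃  
 algor┃High    │2024-02-18│$1924.79    ┃  
 frame┃Medium  │2024-02-02│$3428.38    ┃  
a proc┃High    │2024-05-24│$4560.59    ┃  
a proc┃High    │2024-02-18│$1986.27    ┃  
or han┗━━━━━━━━━━━━━━━━━━━━━━━━━━━━━━━━┛  
a processing handles database░┃           
 pipeline validates user sess░┃           
 process manages data streams█┃           
a processing handles network ▼┃           
━━━━━━━━━━━━━━━━━━━━━━━━━━━━━━┛           


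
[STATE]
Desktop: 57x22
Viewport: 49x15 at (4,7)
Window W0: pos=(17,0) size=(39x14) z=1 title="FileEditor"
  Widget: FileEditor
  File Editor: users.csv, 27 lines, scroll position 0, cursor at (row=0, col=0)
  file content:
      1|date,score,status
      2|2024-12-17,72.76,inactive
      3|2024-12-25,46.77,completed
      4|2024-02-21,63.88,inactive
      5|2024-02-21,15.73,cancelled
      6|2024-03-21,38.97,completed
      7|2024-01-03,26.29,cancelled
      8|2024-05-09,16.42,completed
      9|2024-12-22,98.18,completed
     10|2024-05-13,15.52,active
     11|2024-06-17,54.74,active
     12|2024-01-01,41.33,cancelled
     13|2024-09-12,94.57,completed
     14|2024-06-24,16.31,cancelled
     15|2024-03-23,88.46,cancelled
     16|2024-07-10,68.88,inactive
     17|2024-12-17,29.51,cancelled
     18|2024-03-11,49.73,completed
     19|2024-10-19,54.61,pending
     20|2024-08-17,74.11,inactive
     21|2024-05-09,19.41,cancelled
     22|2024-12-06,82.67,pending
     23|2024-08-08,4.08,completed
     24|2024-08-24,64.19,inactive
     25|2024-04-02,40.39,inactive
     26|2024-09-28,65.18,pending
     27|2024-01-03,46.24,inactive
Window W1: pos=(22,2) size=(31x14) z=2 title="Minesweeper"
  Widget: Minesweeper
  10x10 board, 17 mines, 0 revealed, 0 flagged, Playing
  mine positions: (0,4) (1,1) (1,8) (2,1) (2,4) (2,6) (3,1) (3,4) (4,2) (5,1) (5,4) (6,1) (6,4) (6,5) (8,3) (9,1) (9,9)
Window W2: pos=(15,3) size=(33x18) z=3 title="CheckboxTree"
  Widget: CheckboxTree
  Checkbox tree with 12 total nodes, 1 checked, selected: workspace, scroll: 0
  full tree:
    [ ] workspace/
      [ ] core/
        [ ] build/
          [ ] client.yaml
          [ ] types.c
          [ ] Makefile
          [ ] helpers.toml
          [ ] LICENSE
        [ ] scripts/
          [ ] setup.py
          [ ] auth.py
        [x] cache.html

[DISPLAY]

           ┃   [-] core/                   ┃    ┃
           ┃     [ ] build/                ┃    ┃
           ┃       [ ] client.yaml         ┃    ┃
           ┃       [ ] types.c             ┃    ┃
           ┃       [ ] Makefile            ┃    ┃
           ┃       [ ] helpers.toml        ┃    ┃
           ┃       [ ] LICENSE             ┃    ┃
           ┃     [ ] scripts/              ┃    ┃
           ┃       [ ] setup.py            ┃━━━━┛
           ┃       [ ] auth.py             ┃     
           ┃     [x] cache.html            ┃     
           ┃                               ┃     
           ┃                               ┃     
           ┗━━━━━━━━━━━━━━━━━━━━━━━━━━━━━━━┛     
                                                 


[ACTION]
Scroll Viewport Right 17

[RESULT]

       ┃   [-] core/                   ┃    ┃ ░┃ 
       ┃     [ ] build/                ┃    ┃ ░┃ 
       ┃       [ ] client.yaml         ┃    ┃ ░┃ 
       ┃       [ ] types.c             ┃    ┃ ░┃ 
       ┃       [ ] Makefile            ┃    ┃ ░┃ 
       ┃       [ ] helpers.toml        ┃    ┃ ▼┃ 
       ┃       [ ] LICENSE             ┃    ┃━━┛ 
       ┃     [ ] scripts/              ┃    ┃    
       ┃       [ ] setup.py            ┃━━━━┛    
       ┃       [ ] auth.py             ┃         
       ┃     [x] cache.html            ┃         
       ┃                               ┃         
       ┃                               ┃         
       ┗━━━━━━━━━━━━━━━━━━━━━━━━━━━━━━━┛         
                                                 


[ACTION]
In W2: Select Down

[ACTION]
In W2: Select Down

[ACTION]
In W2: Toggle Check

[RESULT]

       ┃   [-] core/                   ┃    ┃ ░┃ 
       ┃>    [x] build/                ┃    ┃ ░┃ 
       ┃       [x] client.yaml         ┃    ┃ ░┃ 
       ┃       [x] types.c             ┃    ┃ ░┃ 
       ┃       [x] Makefile            ┃    ┃ ░┃ 
       ┃       [x] helpers.toml        ┃    ┃ ▼┃ 
       ┃       [x] LICENSE             ┃    ┃━━┛ 
       ┃     [ ] scripts/              ┃    ┃    
       ┃       [ ] setup.py            ┃━━━━┛    
       ┃       [ ] auth.py             ┃         
       ┃     [x] cache.html            ┃         
       ┃                               ┃         
       ┃                               ┃         
       ┗━━━━━━━━━━━━━━━━━━━━━━━━━━━━━━━┛         
                                                 


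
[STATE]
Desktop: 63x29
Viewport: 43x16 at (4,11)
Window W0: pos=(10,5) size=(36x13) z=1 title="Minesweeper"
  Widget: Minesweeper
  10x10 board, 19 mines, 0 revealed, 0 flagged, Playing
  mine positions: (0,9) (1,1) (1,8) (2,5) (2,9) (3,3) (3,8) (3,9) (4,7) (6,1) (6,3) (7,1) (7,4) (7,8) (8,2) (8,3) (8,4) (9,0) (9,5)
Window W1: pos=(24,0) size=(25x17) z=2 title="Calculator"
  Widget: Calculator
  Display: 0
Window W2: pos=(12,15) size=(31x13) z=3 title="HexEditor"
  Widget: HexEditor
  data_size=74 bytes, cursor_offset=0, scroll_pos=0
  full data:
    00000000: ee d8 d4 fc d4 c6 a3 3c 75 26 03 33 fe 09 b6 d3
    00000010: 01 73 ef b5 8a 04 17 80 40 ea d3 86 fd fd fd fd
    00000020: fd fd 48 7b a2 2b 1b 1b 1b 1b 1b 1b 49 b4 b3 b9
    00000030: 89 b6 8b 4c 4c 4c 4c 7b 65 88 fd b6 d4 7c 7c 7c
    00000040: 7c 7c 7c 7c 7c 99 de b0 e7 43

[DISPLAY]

      ┃■■■■■■■■■■   ┃│ 0 │ . │ = │ + │     
      ┃■■■■■■■■■■   ┃├───┼───┼───┼───┤     
      ┃■■■■■■■■■■   ┃│ C │ MC│ MR│ M+│     
      ┃■■■■■■■■■■   ┃└───┴───┴───┴───┘     
      ┃■┏━━━━━━━━━━━━━━━━━━━━━━━━━━━━━┓    
      ┃■┃ HexEditor                   ┃━━━━
      ┗━┠─────────────────────────────┨━━┛ 
        ┃00000000  EE d8 d4 fc d4 c6 a┃    
        ┃00000010  01 73 ef b5 8a 04 1┃    
        ┃00000020  fd fd 48 7b a2 2b 1┃    
        ┃00000030  89 b6 8b 4c 4c 4c 4┃    
        ┃00000040  7c 7c 7c 7c 7c 99 d┃    
        ┃                             ┃    
        ┃                             ┃    
        ┃                             ┃    
        ┃                             ┃    


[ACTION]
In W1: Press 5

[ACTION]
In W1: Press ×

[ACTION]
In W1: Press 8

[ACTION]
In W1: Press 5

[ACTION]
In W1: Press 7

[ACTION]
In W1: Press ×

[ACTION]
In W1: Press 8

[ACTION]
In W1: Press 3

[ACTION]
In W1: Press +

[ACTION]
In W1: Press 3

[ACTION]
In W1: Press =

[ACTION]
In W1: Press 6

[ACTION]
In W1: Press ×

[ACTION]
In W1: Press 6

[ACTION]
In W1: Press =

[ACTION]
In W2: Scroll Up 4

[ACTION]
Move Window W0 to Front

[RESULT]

      ┃■■■■■■■■■■                        ┃ 
      ┃■■■■■■■■■■                        ┃ 
      ┃■■■■■■■■■■                        ┃ 
      ┃■■■■■■■■■■                        ┃ 
      ┃■■■■■■■■■■                        ┃ 
      ┃■■■■■■■■■■                        ┃━
      ┗━━━━━━━━━━━━━━━━━━━━━━━━━━━━━━━━━━┛ 
        ┃00000000  EE d8 d4 fc d4 c6 a┃    
        ┃00000010  01 73 ef b5 8a 04 1┃    
        ┃00000020  fd fd 48 7b a2 2b 1┃    
        ┃00000030  89 b6 8b 4c 4c 4c 4┃    
        ┃00000040  7c 7c 7c 7c 7c 99 d┃    
        ┃                             ┃    
        ┃                             ┃    
        ┃                             ┃    
        ┃                             ┃    


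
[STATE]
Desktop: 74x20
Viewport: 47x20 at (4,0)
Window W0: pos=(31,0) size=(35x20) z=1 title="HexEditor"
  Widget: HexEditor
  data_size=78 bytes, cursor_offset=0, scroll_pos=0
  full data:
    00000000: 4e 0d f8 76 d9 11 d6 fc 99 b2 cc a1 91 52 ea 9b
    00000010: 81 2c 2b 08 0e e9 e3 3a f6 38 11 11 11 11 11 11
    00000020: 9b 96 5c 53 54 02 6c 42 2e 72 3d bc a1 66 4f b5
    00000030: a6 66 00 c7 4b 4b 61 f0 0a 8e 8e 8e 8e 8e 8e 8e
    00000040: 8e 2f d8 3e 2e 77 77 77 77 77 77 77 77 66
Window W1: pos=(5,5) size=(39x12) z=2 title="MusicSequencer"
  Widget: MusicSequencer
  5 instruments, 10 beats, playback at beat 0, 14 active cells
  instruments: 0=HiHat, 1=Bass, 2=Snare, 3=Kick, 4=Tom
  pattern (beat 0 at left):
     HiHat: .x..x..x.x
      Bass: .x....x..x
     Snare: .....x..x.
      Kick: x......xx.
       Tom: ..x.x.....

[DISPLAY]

                           ┏━━━━━━━━━━━━━━━━━━━
                           ┃ HexEditor         
                           ┠───────────────────
                           ┃00000000  4E 0d f8 
                           ┃00000010  81 2c 2b 
 ┏━━━━━━━━━━━━━━━━━━━━━━━━━━━━━━━━━━━━━┓ 96 5c 
 ┃ MusicSequencer                      ┃ 66 00 
 ┠─────────────────────────────────────┨ 2f d8 
 ┃      ▼123456789                     ┃       
 ┃ HiHat·█··█··█·█                     ┃       
 ┃  Bass·█····█··█                     ┃       
 ┃ Snare·····█··█·                     ┃       
 ┃  Kick█······██·                     ┃       
 ┃   Tom··█·█·····                     ┃       
 ┃                                     ┃       
 ┃                                     ┃       
 ┗━━━━━━━━━━━━━━━━━━━━━━━━━━━━━━━━━━━━━┛       
                           ┃                   
                           ┃                   
                           ┗━━━━━━━━━━━━━━━━━━━


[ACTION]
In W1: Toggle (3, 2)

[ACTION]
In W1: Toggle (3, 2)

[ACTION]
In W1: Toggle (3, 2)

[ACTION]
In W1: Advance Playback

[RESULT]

                           ┏━━━━━━━━━━━━━━━━━━━
                           ┃ HexEditor         
                           ┠───────────────────
                           ┃00000000  4E 0d f8 
                           ┃00000010  81 2c 2b 
 ┏━━━━━━━━━━━━━━━━━━━━━━━━━━━━━━━━━━━━━┓ 96 5c 
 ┃ MusicSequencer                      ┃ 66 00 
 ┠─────────────────────────────────────┨ 2f d8 
 ┃      0▼23456789                     ┃       
 ┃ HiHat·█··█··█·█                     ┃       
 ┃  Bass·█····█··█                     ┃       
 ┃ Snare·····█··█·                     ┃       
 ┃  Kick█·█····██·                     ┃       
 ┃   Tom··█·█·····                     ┃       
 ┃                                     ┃       
 ┃                                     ┃       
 ┗━━━━━━━━━━━━━━━━━━━━━━━━━━━━━━━━━━━━━┛       
                           ┃                   
                           ┃                   
                           ┗━━━━━━━━━━━━━━━━━━━


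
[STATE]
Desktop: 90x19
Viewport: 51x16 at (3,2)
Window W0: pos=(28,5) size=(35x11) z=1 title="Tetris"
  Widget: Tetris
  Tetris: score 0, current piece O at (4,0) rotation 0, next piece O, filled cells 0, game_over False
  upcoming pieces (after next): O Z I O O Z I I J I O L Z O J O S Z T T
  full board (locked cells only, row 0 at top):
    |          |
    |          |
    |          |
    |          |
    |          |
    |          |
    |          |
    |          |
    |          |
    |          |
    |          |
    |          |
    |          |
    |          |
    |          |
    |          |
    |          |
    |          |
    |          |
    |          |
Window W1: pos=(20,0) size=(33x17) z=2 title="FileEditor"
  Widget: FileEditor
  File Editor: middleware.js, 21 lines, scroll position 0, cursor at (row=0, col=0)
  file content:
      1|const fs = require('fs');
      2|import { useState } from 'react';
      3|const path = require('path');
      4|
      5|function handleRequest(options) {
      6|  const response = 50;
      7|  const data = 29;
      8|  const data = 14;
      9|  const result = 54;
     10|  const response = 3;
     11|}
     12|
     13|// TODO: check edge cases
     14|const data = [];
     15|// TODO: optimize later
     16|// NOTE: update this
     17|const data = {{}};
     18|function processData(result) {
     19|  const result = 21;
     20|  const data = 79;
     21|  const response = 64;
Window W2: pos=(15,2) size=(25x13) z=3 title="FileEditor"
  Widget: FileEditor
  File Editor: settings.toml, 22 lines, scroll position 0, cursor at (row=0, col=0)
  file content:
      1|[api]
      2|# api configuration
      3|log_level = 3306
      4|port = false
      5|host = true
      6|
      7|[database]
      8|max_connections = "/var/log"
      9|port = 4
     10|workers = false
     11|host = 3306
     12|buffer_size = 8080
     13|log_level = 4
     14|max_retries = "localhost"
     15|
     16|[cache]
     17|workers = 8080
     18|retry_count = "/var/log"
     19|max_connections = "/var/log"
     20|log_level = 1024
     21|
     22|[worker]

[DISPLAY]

            ┏━━━━━━━━━━━━━━━━━━━━━━━┓────────────┨ 
            ┃ FileEditor            ┃'fs');     ▲┃ 
            ┠───────────────────────┨ from 'reac█┃ 
            ┃█api]                 ▲┃e('path'); ░┃━
            ┃# api configuration   █┃           ░┃ 
            ┃log_level = 3306      ░┃est(options░┃─
            ┃port = false          ░┃50;        ░┃ 
            ┃host = true           ░┃           ░┃ 
            ┃                      ░┃           ░┃ 
            ┃[database]            ░┃;          ░┃ 
            ┃max_connections = "/va░┃3;         ░┃ 
            ┃port = 4              ▼┃           ░┃ 
            ┗━━━━━━━━━━━━━━━━━━━━━━━┛           ░┃ 
                 ┃// TODO: check edge cases     ▼┃━
                 ┗━━━━━━━━━━━━━━━━━━━━━━━━━━━━━━━┛ 
                                                   


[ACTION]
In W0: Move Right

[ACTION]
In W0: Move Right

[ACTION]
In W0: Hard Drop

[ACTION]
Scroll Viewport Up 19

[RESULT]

                 ┏━━━━━━━━━━━━━━━━━━━━━━━━━━━━━━━┓ 
                 ┃ FileEditor                    ┃ 
            ┏━━━━━━━━━━━━━━━━━━━━━━━┓────────────┨ 
            ┃ FileEditor            ┃'fs');     ▲┃ 
            ┠───────────────────────┨ from 'reac█┃ 
            ┃█api]                 ▲┃e('path'); ░┃━
            ┃# api configuration   █┃           ░┃ 
            ┃log_level = 3306      ░┃est(options░┃─
            ┃port = false          ░┃50;        ░┃ 
            ┃host = true           ░┃           ░┃ 
            ┃                      ░┃           ░┃ 
            ┃[database]            ░┃;          ░┃ 
            ┃max_connections = "/va░┃3;         ░┃ 
            ┃port = 4              ▼┃           ░┃ 
            ┗━━━━━━━━━━━━━━━━━━━━━━━┛           ░┃ 
                 ┃// TODO: check edge cases     ▼┃━
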